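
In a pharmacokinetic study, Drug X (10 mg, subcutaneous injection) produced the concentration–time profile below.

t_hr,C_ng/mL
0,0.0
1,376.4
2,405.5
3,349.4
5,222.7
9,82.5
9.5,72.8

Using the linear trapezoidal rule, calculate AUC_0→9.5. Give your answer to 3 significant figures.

AUC = 2180 ng/mL·hr

Trapezoidal AUC_0→9.5:
  [0→1]: (0.0+376.4)/2 × 1 = 188.2
  [1→2]: (376.4+405.5)/2 × 1 = 390.95
  [2→3]: (405.5+349.4)/2 × 1 = 377.45
  [3→5]: (349.4+222.7)/2 × 2 = 572.1
  [5→9]: (222.7+82.5)/2 × 4 = 610.4
  [9→9.5]: (82.5+72.8)/2 × 0.5 = 38.825
  Sum = 2177.925 ng/mL·hr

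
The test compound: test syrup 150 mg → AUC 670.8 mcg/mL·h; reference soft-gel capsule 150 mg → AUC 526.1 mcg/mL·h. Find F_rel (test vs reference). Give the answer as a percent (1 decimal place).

F_rel = 127.5%

F_rel = (AUC_test/D_test) / (AUC_ref/D_ref)
      = (670.8/150) / (526.1/150)
      = 4.472 / 3.50733 = 1.2750 = 127.50%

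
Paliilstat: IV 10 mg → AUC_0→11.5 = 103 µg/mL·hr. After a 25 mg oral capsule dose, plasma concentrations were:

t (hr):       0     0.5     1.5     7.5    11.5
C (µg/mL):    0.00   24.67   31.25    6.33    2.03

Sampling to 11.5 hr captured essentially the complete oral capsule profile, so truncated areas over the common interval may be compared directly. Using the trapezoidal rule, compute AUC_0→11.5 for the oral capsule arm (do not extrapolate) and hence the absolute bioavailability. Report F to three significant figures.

F = 0.635

Trapezoidal AUC_0→11.5 (oral capsule):
  [0→0.5]: (0.00+24.67)/2 × 0.5 = 6.1675
  [0.5→1.5]: (24.67+31.25)/2 × 1 = 27.96
  [1.5→7.5]: (31.25+6.33)/2 × 6 = 112.74
  [7.5→11.5]: (6.33+2.03)/2 × 4 = 16.72
  Sum = 163.5875 µg/mL·hr
F = (AUC_ev/D_ev)/(AUC_iv/D_iv) = (163.5875/25)/(103/10) = 6.5435/10.3 = 0.6353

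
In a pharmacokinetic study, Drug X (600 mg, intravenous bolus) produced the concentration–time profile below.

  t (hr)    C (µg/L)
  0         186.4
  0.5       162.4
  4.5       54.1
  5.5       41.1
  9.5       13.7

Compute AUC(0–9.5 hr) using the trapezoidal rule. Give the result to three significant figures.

AUC = 677 µg/L·hr

Trapezoidal AUC_0→9.5:
  [0→0.5]: (186.4+162.4)/2 × 0.5 = 87.2
  [0.5→4.5]: (162.4+54.1)/2 × 4 = 433.0
  [4.5→5.5]: (54.1+41.1)/2 × 1 = 47.6
  [5.5→9.5]: (41.1+13.7)/2 × 4 = 109.6
  Sum = 677.4 µg/L·hr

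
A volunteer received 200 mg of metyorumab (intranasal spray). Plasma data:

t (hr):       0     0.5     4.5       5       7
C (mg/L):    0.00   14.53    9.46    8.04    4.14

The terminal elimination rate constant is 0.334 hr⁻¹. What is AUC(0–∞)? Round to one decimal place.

AUC = 80.6 mg/L·hr

Trapezoidal AUC_0→7:
  [0→0.5]: (0.00+14.53)/2 × 0.5 = 3.6325
  [0.5→4.5]: (14.53+9.46)/2 × 4 = 47.98
  [4.5→5]: (9.46+8.04)/2 × 0.5 = 4.375
  [5→7]: (8.04+4.14)/2 × 2 = 12.18
  Sum = 68.1675 mg/L·hr
Extrapolated tail: C_last / k_e = 4.14 / 0.334 = 12.395
AUC_0→∞ = 68.1675 + 12.395 = 80.5625 mg/L·hr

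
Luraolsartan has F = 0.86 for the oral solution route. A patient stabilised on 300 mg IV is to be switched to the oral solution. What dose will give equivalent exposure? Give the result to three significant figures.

D_oral = 349 mg

For equal systemic exposure: F × D_ev = D_iv
D_ev = D_iv / F = 300 / 0.86 = 348.837 mg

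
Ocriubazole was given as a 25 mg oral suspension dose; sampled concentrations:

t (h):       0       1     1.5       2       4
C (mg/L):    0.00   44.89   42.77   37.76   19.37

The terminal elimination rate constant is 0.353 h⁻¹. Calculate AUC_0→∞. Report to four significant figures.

Trapezoidal AUC_0→4:
  [0→1]: (0.00+44.89)/2 × 1 = 22.445
  [1→1.5]: (44.89+42.77)/2 × 0.5 = 21.915
  [1.5→2]: (42.77+37.76)/2 × 0.5 = 20.1325
  [2→4]: (37.76+19.37)/2 × 2 = 57.13
  Sum = 121.6225 mg/L·h
Extrapolated tail: C_last / k_e = 19.37 / 0.353 = 54.873
AUC_0→∞ = 121.6225 + 54.873 = 176.4955 mg/L·h

AUC = 176.5 mg/L·h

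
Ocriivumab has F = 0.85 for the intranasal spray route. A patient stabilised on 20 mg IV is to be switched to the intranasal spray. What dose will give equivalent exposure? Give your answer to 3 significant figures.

For equal systemic exposure: F × D_ev = D_iv
D_ev = D_iv / F = 20 / 0.85 = 23.5294 mg

D_intranasal = 23.5 mg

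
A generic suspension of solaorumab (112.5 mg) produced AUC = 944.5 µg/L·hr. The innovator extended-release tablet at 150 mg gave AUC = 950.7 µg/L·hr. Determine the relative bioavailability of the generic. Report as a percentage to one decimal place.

F_rel = (AUC_test/D_test) / (AUC_ref/D_ref)
      = (944.5/112.5) / (950.7/150)
      = 8.39556 / 6.338 = 1.3246 = 132.46%

F_rel = 132.5%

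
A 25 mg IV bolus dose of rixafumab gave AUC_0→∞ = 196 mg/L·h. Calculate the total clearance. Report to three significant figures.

CL = Dose_iv / AUC_0→∞
   = 25 / 196 = 0.127551 L/h

CL = 0.128 L/h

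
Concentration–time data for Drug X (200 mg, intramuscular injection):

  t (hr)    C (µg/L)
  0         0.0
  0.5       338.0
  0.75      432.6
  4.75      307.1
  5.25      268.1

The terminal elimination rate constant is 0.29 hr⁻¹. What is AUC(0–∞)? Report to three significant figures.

AUC = 2730 µg/L·hr

Trapezoidal AUC_0→5.25:
  [0→0.5]: (0.0+338.0)/2 × 0.5 = 84.5
  [0.5→0.75]: (338.0+432.6)/2 × 0.25 = 96.325
  [0.75→4.75]: (432.6+307.1)/2 × 4 = 1479.4
  [4.75→5.25]: (307.1+268.1)/2 × 0.5 = 143.8
  Sum = 1804.025 µg/L·hr
Extrapolated tail: C_last / k_e = 268.1 / 0.29 = 924.483
AUC_0→∞ = 1804.025 + 924.483 = 2728.508 µg/L·hr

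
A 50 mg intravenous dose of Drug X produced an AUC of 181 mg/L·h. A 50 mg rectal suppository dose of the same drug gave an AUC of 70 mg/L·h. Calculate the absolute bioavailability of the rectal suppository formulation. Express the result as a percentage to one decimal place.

F = (AUC_ev / D_ev) / (AUC_iv / D_iv)
  = (70/50) / (181/50)
  = 1.4 / 3.62 = 0.3867
  = 38.67%

F = 38.7%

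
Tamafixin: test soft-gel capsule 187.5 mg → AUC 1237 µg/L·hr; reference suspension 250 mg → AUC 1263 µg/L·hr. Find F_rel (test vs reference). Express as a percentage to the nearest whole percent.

F_rel = (AUC_test/D_test) / (AUC_ref/D_ref)
      = (1237/187.5) / (1263/250)
      = 6.59733 / 5.052 = 1.3059 = 130.59%

F_rel = 131%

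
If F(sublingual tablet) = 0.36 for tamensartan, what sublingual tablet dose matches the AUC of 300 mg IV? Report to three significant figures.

For equal systemic exposure: F × D_ev = D_iv
D_ev = D_iv / F = 300 / 0.36 = 833.333 mg

D_sublingual = 833 mg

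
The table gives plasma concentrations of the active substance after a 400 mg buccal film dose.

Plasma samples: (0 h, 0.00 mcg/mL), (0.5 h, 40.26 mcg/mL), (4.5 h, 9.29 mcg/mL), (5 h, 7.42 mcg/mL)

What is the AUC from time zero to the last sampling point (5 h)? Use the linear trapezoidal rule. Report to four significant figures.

Trapezoidal AUC_0→5:
  [0→0.5]: (0.00+40.26)/2 × 0.5 = 10.065
  [0.5→4.5]: (40.26+9.29)/2 × 4 = 99.1
  [4.5→5]: (9.29+7.42)/2 × 0.5 = 4.1775
  Sum = 113.3425 mcg/mL·h

AUC = 113.3 mcg/mL·h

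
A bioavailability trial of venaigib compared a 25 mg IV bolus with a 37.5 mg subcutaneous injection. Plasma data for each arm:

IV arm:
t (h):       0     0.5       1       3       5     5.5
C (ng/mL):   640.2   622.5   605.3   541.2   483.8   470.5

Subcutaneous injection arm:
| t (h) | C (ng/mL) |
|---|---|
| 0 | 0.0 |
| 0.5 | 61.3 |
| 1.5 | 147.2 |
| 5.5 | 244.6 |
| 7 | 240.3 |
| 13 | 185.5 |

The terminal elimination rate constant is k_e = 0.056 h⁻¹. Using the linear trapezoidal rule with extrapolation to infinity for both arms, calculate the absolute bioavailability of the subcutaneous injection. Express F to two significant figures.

Trapezoidal AUC_0→5.5 (IV):
  [0→0.5]: (640.2+622.5)/2 × 0.5 = 315.675
  [0.5→1]: (622.5+605.3)/2 × 0.5 = 306.95
  [1→3]: (605.3+541.2)/2 × 2 = 1146.5
  [3→5]: (541.2+483.8)/2 × 2 = 1025.0
  [5→5.5]: (483.8+470.5)/2 × 0.5 = 238.575
  Sum = 3032.7 ng/mL·h
IV tail: 470.5/0.056 = 8401.786; AUC_iv,0→∞ = 3032.7 + 8401.786 = 11434.486 ng/mL·h
Trapezoidal AUC_0→13 (subcutaneous injection):
  [0→0.5]: (0.0+61.3)/2 × 0.5 = 15.325
  [0.5→1.5]: (61.3+147.2)/2 × 1 = 104.25
  [1.5→5.5]: (147.2+244.6)/2 × 4 = 783.6
  [5.5→7]: (244.6+240.3)/2 × 1.5 = 363.675
  [7→13]: (240.3+185.5)/2 × 6 = 1277.4
  Sum = 2544.25 ng/mL·h
subcutaneous injection tail: 185.5/0.056 = 3312.500; AUC_ev,0→∞ = 2544.25 + 3312.500 = 5856.75 ng/mL·h
F = (AUC_ev/D_ev)/(AUC_iv/D_iv) = (5856.75/37.5)/(11434.486/25) = 156.18/457.37944 = 0.3415

F = 0.34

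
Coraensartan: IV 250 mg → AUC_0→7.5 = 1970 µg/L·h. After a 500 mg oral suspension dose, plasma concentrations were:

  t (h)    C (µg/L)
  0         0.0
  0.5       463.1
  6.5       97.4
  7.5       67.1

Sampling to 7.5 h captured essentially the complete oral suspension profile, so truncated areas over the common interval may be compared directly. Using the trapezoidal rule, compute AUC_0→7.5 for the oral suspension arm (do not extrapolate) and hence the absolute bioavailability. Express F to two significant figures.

F = 0.48

Trapezoidal AUC_0→7.5 (oral suspension):
  [0→0.5]: (0.0+463.1)/2 × 0.5 = 115.775
  [0.5→6.5]: (463.1+97.4)/2 × 6 = 1681.5
  [6.5→7.5]: (97.4+67.1)/2 × 1 = 82.25
  Sum = 1879.525 µg/L·h
F = (AUC_ev/D_ev)/(AUC_iv/D_iv) = (1879.525/500)/(1970/250) = 3.75905/7.88 = 0.4770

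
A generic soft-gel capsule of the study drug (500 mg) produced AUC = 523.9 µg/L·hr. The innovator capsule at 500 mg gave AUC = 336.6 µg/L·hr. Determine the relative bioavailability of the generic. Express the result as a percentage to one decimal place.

F_rel = 155.6%

F_rel = (AUC_test/D_test) / (AUC_ref/D_ref)
      = (523.9/500) / (336.6/500)
      = 1.0478 / 0.6732 = 1.5564 = 155.64%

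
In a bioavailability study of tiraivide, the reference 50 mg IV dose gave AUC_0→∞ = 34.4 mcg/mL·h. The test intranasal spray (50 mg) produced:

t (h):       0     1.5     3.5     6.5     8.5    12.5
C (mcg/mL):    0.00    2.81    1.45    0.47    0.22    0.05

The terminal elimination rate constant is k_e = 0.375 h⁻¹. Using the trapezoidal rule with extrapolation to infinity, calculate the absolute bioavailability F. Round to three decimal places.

Trapezoidal AUC_0→12.5 (intranasal spray):
  [0→1.5]: (0.00+2.81)/2 × 1.5 = 2.1075
  [1.5→3.5]: (2.81+1.45)/2 × 2 = 4.26
  [3.5→6.5]: (1.45+0.47)/2 × 3 = 2.88
  [6.5→8.5]: (0.47+0.22)/2 × 2 = 0.69
  [8.5→12.5]: (0.22+0.05)/2 × 4 = 0.54
  Sum = 10.4775 mcg/mL·h
Tail: C_last/k_e = 0.05/0.375 = 0.133
AUC_0→∞ (intranasal spray) = 10.4775 + 0.133 = 10.6105 mcg/mL·h
F = (AUC_ev/D_ev)/(AUC_iv/D_iv) = (10.6105/50)/(34.4/50) = 0.21221/0.688 = 0.3084

F = 0.308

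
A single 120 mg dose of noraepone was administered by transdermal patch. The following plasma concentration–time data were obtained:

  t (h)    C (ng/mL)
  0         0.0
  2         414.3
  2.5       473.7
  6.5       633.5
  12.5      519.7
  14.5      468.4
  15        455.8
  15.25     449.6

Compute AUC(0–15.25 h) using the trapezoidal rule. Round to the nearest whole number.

Trapezoidal AUC_0→15.25:
  [0→2]: (0.0+414.3)/2 × 2 = 414.3
  [2→2.5]: (414.3+473.7)/2 × 0.5 = 222.0
  [2.5→6.5]: (473.7+633.5)/2 × 4 = 2214.4
  [6.5→12.5]: (633.5+519.7)/2 × 6 = 3459.6
  [12.5→14.5]: (519.7+468.4)/2 × 2 = 988.1
  [14.5→15]: (468.4+455.8)/2 × 0.5 = 231.05
  [15→15.25]: (455.8+449.6)/2 × 0.25 = 113.175
  Sum = 7642.625 ng/mL·h

AUC = 7643 ng/mL·h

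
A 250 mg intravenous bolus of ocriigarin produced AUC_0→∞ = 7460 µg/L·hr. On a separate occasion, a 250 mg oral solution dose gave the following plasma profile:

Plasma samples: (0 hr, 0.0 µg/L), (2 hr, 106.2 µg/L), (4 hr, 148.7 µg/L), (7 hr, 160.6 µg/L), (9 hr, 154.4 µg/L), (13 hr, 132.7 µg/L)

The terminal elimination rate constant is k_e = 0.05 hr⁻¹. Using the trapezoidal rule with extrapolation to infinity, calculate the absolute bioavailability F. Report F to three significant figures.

F = 0.586

Trapezoidal AUC_0→13 (oral solution):
  [0→2]: (0.0+106.2)/2 × 2 = 106.2
  [2→4]: (106.2+148.7)/2 × 2 = 254.9
  [4→7]: (148.7+160.6)/2 × 3 = 463.95
  [7→9]: (160.6+154.4)/2 × 2 = 315.0
  [9→13]: (154.4+132.7)/2 × 4 = 574.2
  Sum = 1714.25 µg/L·hr
Tail: C_last/k_e = 132.7/0.05 = 2654.000
AUC_0→∞ (oral solution) = 1714.25 + 2654.000 = 4368.25 µg/L·hr
F = (AUC_ev/D_ev)/(AUC_iv/D_iv) = (4368.25/250)/(7460/250) = 17.473/29.84 = 0.5856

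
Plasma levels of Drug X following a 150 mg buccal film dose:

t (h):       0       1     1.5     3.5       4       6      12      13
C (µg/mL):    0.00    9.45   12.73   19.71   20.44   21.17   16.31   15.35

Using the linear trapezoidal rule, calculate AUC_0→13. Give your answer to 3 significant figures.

AUC = 223 µg/mL·h

Trapezoidal AUC_0→13:
  [0→1]: (0.00+9.45)/2 × 1 = 4.725
  [1→1.5]: (9.45+12.73)/2 × 0.5 = 5.545
  [1.5→3.5]: (12.73+19.71)/2 × 2 = 32.44
  [3.5→4]: (19.71+20.44)/2 × 0.5 = 10.0375
  [4→6]: (20.44+21.17)/2 × 2 = 41.61
  [6→12]: (21.17+16.31)/2 × 6 = 112.44
  [12→13]: (16.31+15.35)/2 × 1 = 15.83
  Sum = 222.6275 µg/mL·h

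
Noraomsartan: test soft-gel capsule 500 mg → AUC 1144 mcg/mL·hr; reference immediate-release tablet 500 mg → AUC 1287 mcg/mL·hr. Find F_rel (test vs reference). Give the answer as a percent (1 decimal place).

F_rel = 88.9%

F_rel = (AUC_test/D_test) / (AUC_ref/D_ref)
      = (1144/500) / (1287/500)
      = 2.288 / 2.574 = 0.8889 = 88.89%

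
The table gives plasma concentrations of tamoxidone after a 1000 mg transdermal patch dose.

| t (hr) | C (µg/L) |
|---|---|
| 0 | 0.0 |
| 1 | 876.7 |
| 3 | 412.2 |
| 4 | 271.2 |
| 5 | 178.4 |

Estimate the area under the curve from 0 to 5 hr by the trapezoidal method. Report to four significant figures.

AUC = 2294 µg/L·hr

Trapezoidal AUC_0→5:
  [0→1]: (0.0+876.7)/2 × 1 = 438.35
  [1→3]: (876.7+412.2)/2 × 2 = 1288.9
  [3→4]: (412.2+271.2)/2 × 1 = 341.7
  [4→5]: (271.2+178.4)/2 × 1 = 224.8
  Sum = 2293.75 µg/L·hr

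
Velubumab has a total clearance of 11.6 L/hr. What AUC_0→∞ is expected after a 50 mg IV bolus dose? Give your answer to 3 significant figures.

AUC = 4.31 mg/L·hr

AUC_0→∞ = Dose_iv / CL
        = 50 / 11.6 = 4.31034 mg/L·hr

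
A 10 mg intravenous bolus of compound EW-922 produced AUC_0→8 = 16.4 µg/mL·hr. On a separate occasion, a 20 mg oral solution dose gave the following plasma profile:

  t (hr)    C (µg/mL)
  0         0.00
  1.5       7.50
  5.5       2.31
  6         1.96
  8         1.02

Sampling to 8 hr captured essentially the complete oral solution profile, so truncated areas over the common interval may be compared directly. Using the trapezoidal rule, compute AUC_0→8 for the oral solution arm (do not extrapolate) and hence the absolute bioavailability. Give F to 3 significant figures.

Trapezoidal AUC_0→8 (oral solution):
  [0→1.5]: (0.00+7.50)/2 × 1.5 = 5.625
  [1.5→5.5]: (7.50+2.31)/2 × 4 = 19.62
  [5.5→6]: (2.31+1.96)/2 × 0.5 = 1.0675
  [6→8]: (1.96+1.02)/2 × 2 = 2.98
  Sum = 29.2925 µg/mL·hr
F = (AUC_ev/D_ev)/(AUC_iv/D_iv) = (29.2925/20)/(16.4/10) = 1.464625/1.64 = 0.8931

F = 0.893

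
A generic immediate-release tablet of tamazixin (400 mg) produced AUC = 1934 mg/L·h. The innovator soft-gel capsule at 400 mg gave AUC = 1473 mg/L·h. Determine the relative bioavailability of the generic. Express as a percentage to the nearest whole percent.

F_rel = 131%

F_rel = (AUC_test/D_test) / (AUC_ref/D_ref)
      = (1934/400) / (1473/400)
      = 4.835 / 3.6825 = 1.3130 = 131.30%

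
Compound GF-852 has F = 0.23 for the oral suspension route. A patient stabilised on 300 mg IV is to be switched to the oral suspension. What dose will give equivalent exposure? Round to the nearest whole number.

For equal systemic exposure: F × D_ev = D_iv
D_ev = D_iv / F = 300 / 0.23 = 1304.35 mg

D_oral = 1304 mg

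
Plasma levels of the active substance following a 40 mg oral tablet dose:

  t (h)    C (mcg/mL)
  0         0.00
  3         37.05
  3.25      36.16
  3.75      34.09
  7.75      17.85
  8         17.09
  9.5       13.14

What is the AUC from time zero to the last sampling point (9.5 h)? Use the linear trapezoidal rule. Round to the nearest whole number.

Trapezoidal AUC_0→9.5:
  [0→3]: (0.00+37.05)/2 × 3 = 55.575
  [3→3.25]: (37.05+36.16)/2 × 0.25 = 9.15125
  [3.25→3.75]: (36.16+34.09)/2 × 0.5 = 17.5625
  [3.75→7.75]: (34.09+17.85)/2 × 4 = 103.88
  [7.75→8]: (17.85+17.09)/2 × 0.25 = 4.3675
  [8→9.5]: (17.09+13.14)/2 × 1.5 = 22.6725
  Sum = 213.20875 mcg/mL·h

AUC = 213 mcg/mL·h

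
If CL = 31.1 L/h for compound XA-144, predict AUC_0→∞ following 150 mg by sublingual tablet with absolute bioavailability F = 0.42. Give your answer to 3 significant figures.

AUC_0→∞ = F × Dose / CL
        = 0.42 × 150 / 31.1 = 2.02572 mg/L·h

AUC = 2.03 mg/L·h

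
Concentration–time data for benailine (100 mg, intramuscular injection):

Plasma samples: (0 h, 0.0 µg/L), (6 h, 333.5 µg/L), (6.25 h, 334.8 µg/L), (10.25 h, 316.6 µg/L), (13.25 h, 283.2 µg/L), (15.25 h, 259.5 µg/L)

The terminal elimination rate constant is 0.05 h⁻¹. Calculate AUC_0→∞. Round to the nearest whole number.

Trapezoidal AUC_0→15.25:
  [0→6]: (0.0+333.5)/2 × 6 = 1000.5
  [6→6.25]: (333.5+334.8)/2 × 0.25 = 83.5375
  [6.25→10.25]: (334.8+316.6)/2 × 4 = 1302.8
  [10.25→13.25]: (316.6+283.2)/2 × 3 = 899.7
  [13.25→15.25]: (283.2+259.5)/2 × 2 = 542.7
  Sum = 3829.2375 µg/L·h
Extrapolated tail: C_last / k_e = 259.5 / 0.05 = 5190.000
AUC_0→∞ = 3829.2375 + 5190.000 = 9019.2375 µg/L·h

AUC = 9019 µg/L·h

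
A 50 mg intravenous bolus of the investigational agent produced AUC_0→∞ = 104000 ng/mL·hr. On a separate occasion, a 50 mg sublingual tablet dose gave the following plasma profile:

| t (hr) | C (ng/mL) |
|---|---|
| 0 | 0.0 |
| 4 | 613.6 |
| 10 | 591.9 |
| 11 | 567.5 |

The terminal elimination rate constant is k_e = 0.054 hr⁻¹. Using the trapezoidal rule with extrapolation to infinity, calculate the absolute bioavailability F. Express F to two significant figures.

Trapezoidal AUC_0→11 (sublingual tablet):
  [0→4]: (0.0+613.6)/2 × 4 = 1227.2
  [4→10]: (613.6+591.9)/2 × 6 = 3616.5
  [10→11]: (591.9+567.5)/2 × 1 = 579.7
  Sum = 5423.4 ng/mL·hr
Tail: C_last/k_e = 567.5/0.054 = 10509.259
AUC_0→∞ (sublingual tablet) = 5423.4 + 10509.259 = 15932.659 ng/mL·hr
F = (AUC_ev/D_ev)/(AUC_iv/D_iv) = (15932.659/50)/(104000/50) = 318.65318/2080 = 0.1532

F = 0.15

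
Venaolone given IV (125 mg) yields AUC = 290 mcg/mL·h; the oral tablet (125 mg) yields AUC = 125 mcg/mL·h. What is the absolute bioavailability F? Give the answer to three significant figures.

F = (AUC_ev / D_ev) / (AUC_iv / D_iv)
  = (125/125) / (290/125)
  = 1 / 2.32 = 0.4310

F = 0.431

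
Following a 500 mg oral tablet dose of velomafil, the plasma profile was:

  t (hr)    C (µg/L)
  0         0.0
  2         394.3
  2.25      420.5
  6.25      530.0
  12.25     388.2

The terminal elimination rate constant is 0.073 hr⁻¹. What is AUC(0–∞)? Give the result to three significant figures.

Trapezoidal AUC_0→12.25:
  [0→2]: (0.0+394.3)/2 × 2 = 394.3
  [2→2.25]: (394.3+420.5)/2 × 0.25 = 101.85
  [2.25→6.25]: (420.5+530.0)/2 × 4 = 1901.0
  [6.25→12.25]: (530.0+388.2)/2 × 6 = 2754.6
  Sum = 5151.75 µg/L·hr
Extrapolated tail: C_last / k_e = 388.2 / 0.073 = 5317.808
AUC_0→∞ = 5151.75 + 5317.808 = 10469.558 µg/L·hr

AUC = 10500 µg/L·hr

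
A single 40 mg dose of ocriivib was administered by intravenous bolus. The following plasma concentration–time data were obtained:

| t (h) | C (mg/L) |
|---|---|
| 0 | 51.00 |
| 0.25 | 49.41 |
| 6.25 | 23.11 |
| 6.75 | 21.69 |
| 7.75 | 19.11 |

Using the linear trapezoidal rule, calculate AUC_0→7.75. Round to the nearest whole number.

AUC = 262 mg/L·h

Trapezoidal AUC_0→7.75:
  [0→0.25]: (51.00+49.41)/2 × 0.25 = 12.55125
  [0.25→6.25]: (49.41+23.11)/2 × 6 = 217.56
  [6.25→6.75]: (23.11+21.69)/2 × 0.5 = 11.2
  [6.75→7.75]: (21.69+19.11)/2 × 1 = 20.4
  Sum = 261.71125 mg/L·h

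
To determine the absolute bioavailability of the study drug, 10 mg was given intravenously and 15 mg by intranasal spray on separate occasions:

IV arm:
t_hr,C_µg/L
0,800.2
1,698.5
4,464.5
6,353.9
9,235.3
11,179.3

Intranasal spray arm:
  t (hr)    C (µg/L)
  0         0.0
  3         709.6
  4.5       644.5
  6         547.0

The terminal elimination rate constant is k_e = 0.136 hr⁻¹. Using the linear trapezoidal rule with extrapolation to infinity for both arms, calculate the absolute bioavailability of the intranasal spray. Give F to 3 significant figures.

Trapezoidal AUC_0→11 (IV):
  [0→1]: (800.2+698.5)/2 × 1 = 749.35
  [1→4]: (698.5+464.5)/2 × 3 = 1744.5
  [4→6]: (464.5+353.9)/2 × 2 = 818.4
  [6→9]: (353.9+235.3)/2 × 3 = 883.8
  [9→11]: (235.3+179.3)/2 × 2 = 414.6
  Sum = 4610.65 µg/L·hr
IV tail: 179.3/0.136 = 1318.382; AUC_iv,0→∞ = 4610.65 + 1318.382 = 5929.032 µg/L·hr
Trapezoidal AUC_0→6 (intranasal spray):
  [0→3]: (0.0+709.6)/2 × 3 = 1064.4
  [3→4.5]: (709.6+644.5)/2 × 1.5 = 1015.575
  [4.5→6]: (644.5+547.0)/2 × 1.5 = 893.625
  Sum = 2973.6 µg/L·hr
intranasal spray tail: 547.0/0.136 = 4022.059; AUC_ev,0→∞ = 2973.6 + 4022.059 = 6995.659 µg/L·hr
F = (AUC_ev/D_ev)/(AUC_iv/D_iv) = (6995.659/15)/(5929.032/10) = 466.377/592.9032 = 0.7866

F = 0.787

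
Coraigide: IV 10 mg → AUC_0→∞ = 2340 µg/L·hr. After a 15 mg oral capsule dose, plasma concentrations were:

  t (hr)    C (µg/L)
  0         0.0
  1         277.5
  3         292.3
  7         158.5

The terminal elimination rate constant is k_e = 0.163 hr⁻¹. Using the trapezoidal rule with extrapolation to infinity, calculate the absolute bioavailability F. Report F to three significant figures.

Trapezoidal AUC_0→7 (oral capsule):
  [0→1]: (0.0+277.5)/2 × 1 = 138.75
  [1→3]: (277.5+292.3)/2 × 2 = 569.8
  [3→7]: (292.3+158.5)/2 × 4 = 901.6
  Sum = 1610.15 µg/L·hr
Tail: C_last/k_e = 158.5/0.163 = 972.393
AUC_0→∞ (oral capsule) = 1610.15 + 972.393 = 2582.543 µg/L·hr
F = (AUC_ev/D_ev)/(AUC_iv/D_iv) = (2582.543/15)/(2340/10) = 172.17/234 = 0.7358

F = 0.736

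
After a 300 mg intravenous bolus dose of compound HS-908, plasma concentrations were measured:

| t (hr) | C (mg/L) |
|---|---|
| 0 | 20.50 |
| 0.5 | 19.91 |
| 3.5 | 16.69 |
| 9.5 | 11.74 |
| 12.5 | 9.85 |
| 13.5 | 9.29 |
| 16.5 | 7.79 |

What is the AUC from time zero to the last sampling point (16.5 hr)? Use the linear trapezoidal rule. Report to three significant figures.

Trapezoidal AUC_0→16.5:
  [0→0.5]: (20.50+19.91)/2 × 0.5 = 10.1025
  [0.5→3.5]: (19.91+16.69)/2 × 3 = 54.9
  [3.5→9.5]: (16.69+11.74)/2 × 6 = 85.29
  [9.5→12.5]: (11.74+9.85)/2 × 3 = 32.385
  [12.5→13.5]: (9.85+9.29)/2 × 1 = 9.57
  [13.5→16.5]: (9.29+7.79)/2 × 3 = 25.62
  Sum = 217.8675 mg/L·hr

AUC = 218 mg/L·hr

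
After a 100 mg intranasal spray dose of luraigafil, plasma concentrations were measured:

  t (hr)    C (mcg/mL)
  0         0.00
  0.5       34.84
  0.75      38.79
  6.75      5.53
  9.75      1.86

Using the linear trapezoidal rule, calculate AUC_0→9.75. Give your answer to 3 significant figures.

Trapezoidal AUC_0→9.75:
  [0→0.5]: (0.00+34.84)/2 × 0.5 = 8.71
  [0.5→0.75]: (34.84+38.79)/2 × 0.25 = 9.20375
  [0.75→6.75]: (38.79+5.53)/2 × 6 = 132.96
  [6.75→9.75]: (5.53+1.86)/2 × 3 = 11.085
  Sum = 161.95875 mcg/mL·hr

AUC = 162 mcg/mL·hr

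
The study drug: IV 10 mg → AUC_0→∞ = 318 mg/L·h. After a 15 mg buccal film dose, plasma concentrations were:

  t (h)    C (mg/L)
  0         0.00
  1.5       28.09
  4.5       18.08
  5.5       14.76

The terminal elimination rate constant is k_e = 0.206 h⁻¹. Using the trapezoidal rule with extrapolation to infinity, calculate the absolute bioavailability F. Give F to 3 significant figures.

Trapezoidal AUC_0→5.5 (buccal film):
  [0→1.5]: (0.00+28.09)/2 × 1.5 = 21.0675
  [1.5→4.5]: (28.09+18.08)/2 × 3 = 69.255
  [4.5→5.5]: (18.08+14.76)/2 × 1 = 16.42
  Sum = 106.7425 mg/L·h
Tail: C_last/k_e = 14.76/0.206 = 71.650
AUC_0→∞ (buccal film) = 106.7425 + 71.650 = 178.3925 mg/L·h
F = (AUC_ev/D_ev)/(AUC_iv/D_iv) = (178.3925/15)/(318/10) = 11.8928/31.8 = 0.3740

F = 0.374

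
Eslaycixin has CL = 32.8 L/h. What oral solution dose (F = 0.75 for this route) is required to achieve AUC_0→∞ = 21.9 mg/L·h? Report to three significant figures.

Dose = CL × AUC_0→∞ / F
     = 32.8 × 21.9 / 0.75 = 957.76 mg

Dose = 958 mg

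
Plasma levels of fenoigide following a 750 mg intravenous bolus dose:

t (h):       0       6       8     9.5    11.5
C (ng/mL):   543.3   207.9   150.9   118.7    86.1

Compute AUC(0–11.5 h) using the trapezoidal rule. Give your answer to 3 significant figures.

Trapezoidal AUC_0→11.5:
  [0→6]: (543.3+207.9)/2 × 6 = 2253.6
  [6→8]: (207.9+150.9)/2 × 2 = 358.8
  [8→9.5]: (150.9+118.7)/2 × 1.5 = 202.2
  [9.5→11.5]: (118.7+86.1)/2 × 2 = 204.8
  Sum = 3019.4 ng/mL·h

AUC = 3020 ng/mL·h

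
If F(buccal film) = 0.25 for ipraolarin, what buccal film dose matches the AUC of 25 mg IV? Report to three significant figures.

D_buccal = 100 mg

For equal systemic exposure: F × D_ev = D_iv
D_ev = D_iv / F = 25 / 0.25 = 100 mg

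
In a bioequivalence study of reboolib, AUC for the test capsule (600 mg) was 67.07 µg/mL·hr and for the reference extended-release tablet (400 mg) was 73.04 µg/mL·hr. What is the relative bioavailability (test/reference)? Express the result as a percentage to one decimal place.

F_rel = 61.2%

F_rel = (AUC_test/D_test) / (AUC_ref/D_ref)
      = (67.07/600) / (73.04/400)
      = 0.111783 / 0.1826 = 0.6122 = 61.22%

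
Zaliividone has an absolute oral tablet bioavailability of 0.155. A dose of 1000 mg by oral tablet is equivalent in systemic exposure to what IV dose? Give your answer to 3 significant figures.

Systemic exposure from an extravascular dose = F × D_ev, so the equivalent IV dose is F × D_ev.
D_iv = F × D_ev = 0.155 × 1000 = 155 mg

D_iv = 155 mg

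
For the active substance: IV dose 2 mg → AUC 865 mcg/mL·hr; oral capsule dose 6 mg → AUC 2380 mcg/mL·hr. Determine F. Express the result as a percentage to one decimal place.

F = (AUC_ev / D_ev) / (AUC_iv / D_iv)
  = (2380/6) / (865/2)
  = 396.667 / 432.5 = 0.9171
  = 91.71%

F = 91.7%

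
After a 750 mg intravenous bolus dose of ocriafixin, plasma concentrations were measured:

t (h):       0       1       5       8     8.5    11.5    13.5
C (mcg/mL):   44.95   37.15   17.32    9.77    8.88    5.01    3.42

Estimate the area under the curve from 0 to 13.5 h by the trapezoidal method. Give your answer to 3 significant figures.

Trapezoidal AUC_0→13.5:
  [0→1]: (44.95+37.15)/2 × 1 = 41.05
  [1→5]: (37.15+17.32)/2 × 4 = 108.94
  [5→8]: (17.32+9.77)/2 × 3 = 40.635
  [8→8.5]: (9.77+8.88)/2 × 0.5 = 4.6625
  [8.5→11.5]: (8.88+5.01)/2 × 3 = 20.835
  [11.5→13.5]: (5.01+3.42)/2 × 2 = 8.43
  Sum = 224.5525 mcg/mL·h

AUC = 225 mcg/mL·h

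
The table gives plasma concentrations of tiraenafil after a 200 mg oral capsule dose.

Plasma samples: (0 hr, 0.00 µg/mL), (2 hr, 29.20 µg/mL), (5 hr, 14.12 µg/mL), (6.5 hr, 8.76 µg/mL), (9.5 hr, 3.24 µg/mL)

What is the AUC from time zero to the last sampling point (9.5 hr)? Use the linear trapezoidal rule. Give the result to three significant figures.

Trapezoidal AUC_0→9.5:
  [0→2]: (0.00+29.20)/2 × 2 = 29.2
  [2→5]: (29.20+14.12)/2 × 3 = 64.98
  [5→6.5]: (14.12+8.76)/2 × 1.5 = 17.16
  [6.5→9.5]: (8.76+3.24)/2 × 3 = 18.0
  Sum = 129.34 µg/mL·hr

AUC = 129 µg/mL·hr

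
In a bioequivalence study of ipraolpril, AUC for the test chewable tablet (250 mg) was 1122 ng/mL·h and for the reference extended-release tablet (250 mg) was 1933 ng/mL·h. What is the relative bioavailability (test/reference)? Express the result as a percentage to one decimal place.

F_rel = (AUC_test/D_test) / (AUC_ref/D_ref)
      = (1122/250) / (1933/250)
      = 4.488 / 7.732 = 0.5804 = 58.04%

F_rel = 58.0%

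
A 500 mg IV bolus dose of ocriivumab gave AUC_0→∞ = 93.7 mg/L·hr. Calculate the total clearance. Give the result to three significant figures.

CL = 5.34 L/hr

CL = Dose_iv / AUC_0→∞
   = 500 / 93.7 = 5.33618 L/hr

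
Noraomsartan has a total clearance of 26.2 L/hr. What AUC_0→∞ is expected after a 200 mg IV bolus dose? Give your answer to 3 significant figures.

AUC = 7.63 mg/L·hr

AUC_0→∞ = Dose_iv / CL
        = 200 / 26.2 = 7.63359 mg/L·hr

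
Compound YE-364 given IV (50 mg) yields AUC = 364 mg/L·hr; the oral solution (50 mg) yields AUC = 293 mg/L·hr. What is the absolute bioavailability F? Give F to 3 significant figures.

F = 0.805

F = (AUC_ev / D_ev) / (AUC_iv / D_iv)
  = (293/50) / (364/50)
  = 5.86 / 7.28 = 0.8049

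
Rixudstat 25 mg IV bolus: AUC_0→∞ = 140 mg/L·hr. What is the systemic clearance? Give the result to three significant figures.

CL = 0.179 L/hr

CL = Dose_iv / AUC_0→∞
   = 25 / 140 = 0.178571 L/hr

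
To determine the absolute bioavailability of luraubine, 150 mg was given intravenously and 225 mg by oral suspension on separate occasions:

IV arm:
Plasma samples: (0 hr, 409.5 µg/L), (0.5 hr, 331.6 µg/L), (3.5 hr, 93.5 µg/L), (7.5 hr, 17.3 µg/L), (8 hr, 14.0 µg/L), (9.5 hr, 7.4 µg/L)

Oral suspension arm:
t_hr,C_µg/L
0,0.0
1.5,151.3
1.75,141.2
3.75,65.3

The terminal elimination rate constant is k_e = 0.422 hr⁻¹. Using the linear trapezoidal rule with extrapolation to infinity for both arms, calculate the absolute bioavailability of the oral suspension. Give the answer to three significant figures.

F = 0.314

Trapezoidal AUC_0→9.5 (IV):
  [0→0.5]: (409.5+331.6)/2 × 0.5 = 185.275
  [0.5→3.5]: (331.6+93.5)/2 × 3 = 637.65
  [3.5→7.5]: (93.5+17.3)/2 × 4 = 221.6
  [7.5→8]: (17.3+14.0)/2 × 0.5 = 7.825
  [8→9.5]: (14.0+7.4)/2 × 1.5 = 16.05
  Sum = 1068.4 µg/L·hr
IV tail: 7.4/0.422 = 17.536; AUC_iv,0→∞ = 1068.4 + 17.536 = 1085.936 µg/L·hr
Trapezoidal AUC_0→3.75 (oral suspension):
  [0→1.5]: (0.0+151.3)/2 × 1.5 = 113.475
  [1.5→1.75]: (151.3+141.2)/2 × 0.25 = 36.5625
  [1.75→3.75]: (141.2+65.3)/2 × 2 = 206.5
  Sum = 356.5375 µg/L·hr
oral suspension tail: 65.3/0.422 = 154.739; AUC_ev,0→∞ = 356.5375 + 154.739 = 511.2765 µg/L·hr
F = (AUC_ev/D_ev)/(AUC_iv/D_iv) = (511.2765/225)/(1085.936/150) = 2.27234/7.23957 = 0.3139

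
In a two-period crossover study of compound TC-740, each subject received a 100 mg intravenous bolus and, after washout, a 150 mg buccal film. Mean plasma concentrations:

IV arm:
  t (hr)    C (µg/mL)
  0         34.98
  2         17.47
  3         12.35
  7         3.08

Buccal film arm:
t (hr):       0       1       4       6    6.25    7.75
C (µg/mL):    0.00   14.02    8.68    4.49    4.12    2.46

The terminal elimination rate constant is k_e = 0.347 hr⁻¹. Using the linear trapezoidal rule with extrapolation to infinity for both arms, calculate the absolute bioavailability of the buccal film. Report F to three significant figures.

Trapezoidal AUC_0→7 (IV):
  [0→2]: (34.98+17.47)/2 × 2 = 52.45
  [2→3]: (17.47+12.35)/2 × 1 = 14.91
  [3→7]: (12.35+3.08)/2 × 4 = 30.86
  Sum = 98.22 µg/mL·hr
IV tail: 3.08/0.347 = 8.876; AUC_iv,0→∞ = 98.22 + 8.876 = 107.096 µg/mL·hr
Trapezoidal AUC_0→7.75 (buccal film):
  [0→1]: (0.00+14.02)/2 × 1 = 7.01
  [1→4]: (14.02+8.68)/2 × 3 = 34.05
  [4→6]: (8.68+4.49)/2 × 2 = 13.17
  [6→6.25]: (4.49+4.12)/2 × 0.25 = 1.07625
  [6.25→7.75]: (4.12+2.46)/2 × 1.5 = 4.935
  Sum = 60.24125 µg/mL·hr
buccal film tail: 2.46/0.347 = 7.089; AUC_ev,0→∞ = 60.24125 + 7.089 = 67.33025 µg/mL·hr
F = (AUC_ev/D_ev)/(AUC_iv/D_iv) = (67.33025/150)/(107.096/100) = 0.448868/1.07096 = 0.4191

F = 0.419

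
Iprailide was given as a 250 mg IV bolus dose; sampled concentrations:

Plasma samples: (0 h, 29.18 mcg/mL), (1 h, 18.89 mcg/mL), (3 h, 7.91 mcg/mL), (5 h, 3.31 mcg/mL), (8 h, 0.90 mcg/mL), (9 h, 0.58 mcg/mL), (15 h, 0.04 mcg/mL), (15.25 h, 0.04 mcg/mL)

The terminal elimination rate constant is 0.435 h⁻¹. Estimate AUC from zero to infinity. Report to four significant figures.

Trapezoidal AUC_0→15.25:
  [0→1]: (29.18+18.89)/2 × 1 = 24.035
  [1→3]: (18.89+7.91)/2 × 2 = 26.8
  [3→5]: (7.91+3.31)/2 × 2 = 11.22
  [5→8]: (3.31+0.90)/2 × 3 = 6.315
  [8→9]: (0.90+0.58)/2 × 1 = 0.74
  [9→15]: (0.58+0.04)/2 × 6 = 1.86
  [15→15.25]: (0.04+0.04)/2 × 0.25 = 0.01
  Sum = 70.98 mcg/mL·h
Extrapolated tail: C_last / k_e = 0.04 / 0.435 = 0.092
AUC_0→∞ = 70.98 + 0.092 = 71.072 mcg/mL·h

AUC = 71.07 mcg/mL·h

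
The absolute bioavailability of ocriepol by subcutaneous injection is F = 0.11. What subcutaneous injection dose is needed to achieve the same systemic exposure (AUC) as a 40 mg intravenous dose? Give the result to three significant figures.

For equal systemic exposure: F × D_ev = D_iv
D_ev = D_iv / F = 40 / 0.11 = 363.636 mg

D_subcutaneous = 364 mg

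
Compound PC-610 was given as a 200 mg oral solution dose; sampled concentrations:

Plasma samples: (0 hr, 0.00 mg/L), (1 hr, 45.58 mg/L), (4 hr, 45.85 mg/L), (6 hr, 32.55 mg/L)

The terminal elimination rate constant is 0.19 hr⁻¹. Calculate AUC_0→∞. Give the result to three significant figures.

Trapezoidal AUC_0→6:
  [0→1]: (0.00+45.58)/2 × 1 = 22.79
  [1→4]: (45.58+45.85)/2 × 3 = 137.145
  [4→6]: (45.85+32.55)/2 × 2 = 78.4
  Sum = 238.335 mg/L·hr
Extrapolated tail: C_last / k_e = 32.55 / 0.19 = 171.316
AUC_0→∞ = 238.335 + 171.316 = 409.651 mg/L·hr

AUC = 410 mg/L·hr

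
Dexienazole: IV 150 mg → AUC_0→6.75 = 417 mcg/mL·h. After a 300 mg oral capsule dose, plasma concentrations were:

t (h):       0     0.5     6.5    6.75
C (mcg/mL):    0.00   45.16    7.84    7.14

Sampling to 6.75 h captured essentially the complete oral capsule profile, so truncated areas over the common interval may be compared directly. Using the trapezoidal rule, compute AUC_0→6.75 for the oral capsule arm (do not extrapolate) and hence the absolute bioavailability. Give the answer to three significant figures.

Trapezoidal AUC_0→6.75 (oral capsule):
  [0→0.5]: (0.00+45.16)/2 × 0.5 = 11.29
  [0.5→6.5]: (45.16+7.84)/2 × 6 = 159.0
  [6.5→6.75]: (7.84+7.14)/2 × 0.25 = 1.8725
  Sum = 172.1625 mcg/mL·h
F = (AUC_ev/D_ev)/(AUC_iv/D_iv) = (172.1625/300)/(417/150) = 0.573875/2.78 = 0.2064

F = 0.206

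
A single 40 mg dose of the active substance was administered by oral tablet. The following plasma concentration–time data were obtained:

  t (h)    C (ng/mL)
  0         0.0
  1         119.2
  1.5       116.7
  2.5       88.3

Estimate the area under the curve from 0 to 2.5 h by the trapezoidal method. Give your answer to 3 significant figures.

AUC = 221 ng/mL·h

Trapezoidal AUC_0→2.5:
  [0→1]: (0.0+119.2)/2 × 1 = 59.6
  [1→1.5]: (119.2+116.7)/2 × 0.5 = 58.975
  [1.5→2.5]: (116.7+88.3)/2 × 1 = 102.5
  Sum = 221.075 ng/mL·h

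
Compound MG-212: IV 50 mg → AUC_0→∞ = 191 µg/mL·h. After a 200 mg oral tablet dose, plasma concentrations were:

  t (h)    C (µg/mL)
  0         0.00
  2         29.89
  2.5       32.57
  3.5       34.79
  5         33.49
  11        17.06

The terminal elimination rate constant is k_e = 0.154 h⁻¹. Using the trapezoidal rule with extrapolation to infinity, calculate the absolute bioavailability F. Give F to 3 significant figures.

Trapezoidal AUC_0→11 (oral tablet):
  [0→2]: (0.00+29.89)/2 × 2 = 29.89
  [2→2.5]: (29.89+32.57)/2 × 0.5 = 15.615
  [2.5→3.5]: (32.57+34.79)/2 × 1 = 33.68
  [3.5→5]: (34.79+33.49)/2 × 1.5 = 51.21
  [5→11]: (33.49+17.06)/2 × 6 = 151.65
  Sum = 282.045 µg/mL·h
Tail: C_last/k_e = 17.06/0.154 = 110.779
AUC_0→∞ (oral tablet) = 282.045 + 110.779 = 392.824 µg/mL·h
F = (AUC_ev/D_ev)/(AUC_iv/D_iv) = (392.824/200)/(191/50) = 1.96412/3.82 = 0.5142

F = 0.514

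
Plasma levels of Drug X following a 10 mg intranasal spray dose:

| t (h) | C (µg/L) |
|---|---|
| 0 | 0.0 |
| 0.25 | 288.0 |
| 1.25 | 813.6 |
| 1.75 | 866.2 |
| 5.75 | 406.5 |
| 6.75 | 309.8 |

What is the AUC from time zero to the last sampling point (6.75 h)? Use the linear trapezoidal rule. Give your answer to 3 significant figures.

AUC = 3910 µg/L·h

Trapezoidal AUC_0→6.75:
  [0→0.25]: (0.0+288.0)/2 × 0.25 = 36.0
  [0.25→1.25]: (288.0+813.6)/2 × 1 = 550.8
  [1.25→1.75]: (813.6+866.2)/2 × 0.5 = 419.95
  [1.75→5.75]: (866.2+406.5)/2 × 4 = 2545.4
  [5.75→6.75]: (406.5+309.8)/2 × 1 = 358.15
  Sum = 3910.3 µg/L·h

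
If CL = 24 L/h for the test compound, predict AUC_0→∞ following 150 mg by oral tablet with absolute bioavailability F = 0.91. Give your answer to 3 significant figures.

AUC = 5.69 mg/L·h

AUC_0→∞ = F × Dose / CL
        = 0.91 × 150 / 24 = 5.6875 mg/L·h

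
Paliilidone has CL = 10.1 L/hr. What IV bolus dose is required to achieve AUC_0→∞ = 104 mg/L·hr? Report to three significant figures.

Dose_iv = CL × AUC_0→∞
     = 10.1 × 104 = 1050.4 mg

Dose = 1050 mg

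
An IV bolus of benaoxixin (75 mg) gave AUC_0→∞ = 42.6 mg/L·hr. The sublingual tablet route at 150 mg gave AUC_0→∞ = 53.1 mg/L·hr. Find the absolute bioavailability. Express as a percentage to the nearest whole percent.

F = 62%

F = (AUC_ev / D_ev) / (AUC_iv / D_iv)
  = (53.1/150) / (42.6/75)
  = 0.354 / 0.568 = 0.6232
  = 62.32%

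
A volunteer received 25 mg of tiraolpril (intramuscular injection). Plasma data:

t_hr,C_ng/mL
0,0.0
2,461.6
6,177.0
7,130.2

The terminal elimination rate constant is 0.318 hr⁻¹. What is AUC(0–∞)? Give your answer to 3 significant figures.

AUC = 2300 ng/mL·hr

Trapezoidal AUC_0→7:
  [0→2]: (0.0+461.6)/2 × 2 = 461.6
  [2→6]: (461.6+177.0)/2 × 4 = 1277.2
  [6→7]: (177.0+130.2)/2 × 1 = 153.6
  Sum = 1892.4 ng/mL·hr
Extrapolated tail: C_last / k_e = 130.2 / 0.318 = 409.434
AUC_0→∞ = 1892.4 + 409.434 = 2301.834 ng/mL·hr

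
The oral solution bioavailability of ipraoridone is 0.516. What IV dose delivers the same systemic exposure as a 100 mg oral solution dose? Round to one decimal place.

D_iv = 51.6 mg

Systemic exposure from an extravascular dose = F × D_ev, so the equivalent IV dose is F × D_ev.
D_iv = F × D_ev = 0.516 × 100 = 51.6 mg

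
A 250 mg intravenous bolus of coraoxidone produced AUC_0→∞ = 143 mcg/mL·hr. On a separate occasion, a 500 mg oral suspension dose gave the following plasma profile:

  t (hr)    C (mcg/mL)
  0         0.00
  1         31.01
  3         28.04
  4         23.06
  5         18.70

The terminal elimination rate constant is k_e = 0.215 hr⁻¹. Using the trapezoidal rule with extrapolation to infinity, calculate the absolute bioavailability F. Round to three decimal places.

F = 0.727

Trapezoidal AUC_0→5 (oral suspension):
  [0→1]: (0.00+31.01)/2 × 1 = 15.505
  [1→3]: (31.01+28.04)/2 × 2 = 59.05
  [3→4]: (28.04+23.06)/2 × 1 = 25.55
  [4→5]: (23.06+18.70)/2 × 1 = 20.88
  Sum = 120.985 mcg/mL·hr
Tail: C_last/k_e = 18.70/0.215 = 86.977
AUC_0→∞ (oral suspension) = 120.985 + 86.977 = 207.962 mcg/mL·hr
F = (AUC_ev/D_ev)/(AUC_iv/D_iv) = (207.962/500)/(143/250) = 0.415924/0.572 = 0.7271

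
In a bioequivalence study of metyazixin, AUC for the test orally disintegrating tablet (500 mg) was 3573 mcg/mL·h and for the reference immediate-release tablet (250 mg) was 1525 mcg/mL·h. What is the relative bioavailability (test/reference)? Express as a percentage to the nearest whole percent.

F_rel = 117%

F_rel = (AUC_test/D_test) / (AUC_ref/D_ref)
      = (3573/500) / (1525/250)
      = 7.146 / 6.1 = 1.1715 = 117.15%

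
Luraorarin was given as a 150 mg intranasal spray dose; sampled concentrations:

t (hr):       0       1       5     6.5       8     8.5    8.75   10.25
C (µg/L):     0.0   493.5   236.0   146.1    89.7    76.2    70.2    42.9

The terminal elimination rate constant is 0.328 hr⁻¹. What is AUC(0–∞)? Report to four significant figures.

AUC = 2445 µg/L·hr

Trapezoidal AUC_0→10.25:
  [0→1]: (0.0+493.5)/2 × 1 = 246.75
  [1→5]: (493.5+236.0)/2 × 4 = 1459.0
  [5→6.5]: (236.0+146.1)/2 × 1.5 = 286.575
  [6.5→8]: (146.1+89.7)/2 × 1.5 = 176.85
  [8→8.5]: (89.7+76.2)/2 × 0.5 = 41.475
  [8.5→8.75]: (76.2+70.2)/2 × 0.25 = 18.3
  [8.75→10.25]: (70.2+42.9)/2 × 1.5 = 84.825
  Sum = 2313.775 µg/L·hr
Extrapolated tail: C_last / k_e = 42.9 / 0.328 = 130.793
AUC_0→∞ = 2313.775 + 130.793 = 2444.568 µg/L·hr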